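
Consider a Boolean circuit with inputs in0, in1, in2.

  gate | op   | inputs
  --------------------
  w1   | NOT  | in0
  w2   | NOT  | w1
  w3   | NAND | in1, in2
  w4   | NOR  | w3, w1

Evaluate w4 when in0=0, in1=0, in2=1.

w1 = NOT 0 = 1
w3 = 0 NAND 1 = 1
w4 = 1 NOR 1 = 0

0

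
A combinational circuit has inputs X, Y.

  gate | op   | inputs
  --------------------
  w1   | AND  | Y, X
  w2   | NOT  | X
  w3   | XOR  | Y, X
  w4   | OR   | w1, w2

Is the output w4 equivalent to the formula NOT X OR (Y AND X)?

Yes

w1 = Y AND X
w2 = NOT X
w4 = w1 OR w2 = (Y AND X) OR NOT X
At X=1, Y=0: circuit gives 0, formula gives 0.
At X=0, Y=0: circuit gives 1, formula gives 1.
Agrees on all 4 inputs.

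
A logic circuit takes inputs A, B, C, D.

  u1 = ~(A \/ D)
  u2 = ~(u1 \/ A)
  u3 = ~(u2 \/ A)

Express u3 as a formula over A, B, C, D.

u1 = ~(A \/ D)
u2 = ~(u1 \/ A) = ~((~(A \/ D)) \/ A)
u3 = ~(u2 \/ A) = ~((~((~(A \/ D)) \/ A)) \/ A)

~((~((~(A \/ D)) \/ A)) \/ A)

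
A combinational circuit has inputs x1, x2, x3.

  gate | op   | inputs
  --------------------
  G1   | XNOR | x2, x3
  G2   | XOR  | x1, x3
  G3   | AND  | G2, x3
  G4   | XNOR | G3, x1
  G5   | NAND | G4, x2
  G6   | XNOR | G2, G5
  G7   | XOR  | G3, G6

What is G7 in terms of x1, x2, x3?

((x1 XOR x3) AND x3) XOR ((x1 XOR x3) XNOR ((((x1 XOR x3) AND x3) XNOR x1) NAND x2))

G2 = x1 XOR x3
G3 = G2 AND x3 = (x1 XOR x3) AND x3
G4 = G3 XNOR x1 = ((x1 XOR x3) AND x3) XNOR x1
G5 = G4 NAND x2 = (((x1 XOR x3) AND x3) XNOR x1) NAND x2
G6 = G2 XNOR G5 = (x1 XOR x3) XNOR ((((x1 XOR x3) AND x3) XNOR x1) NAND x2)
G7 = G3 XOR G6 = ((x1 XOR x3) AND x3) XOR ((x1 XOR x3) XNOR ((((x1 XOR x3) AND x3) XNOR x1) NAND x2))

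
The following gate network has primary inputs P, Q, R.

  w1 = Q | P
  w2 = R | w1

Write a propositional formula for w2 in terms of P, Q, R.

R | (Q | P)

w1 = Q | P
w2 = R | w1 = R | (Q | P)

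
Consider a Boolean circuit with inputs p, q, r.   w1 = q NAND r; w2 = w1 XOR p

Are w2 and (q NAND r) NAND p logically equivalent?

No

w1 = q NAND r
w2 = w1 XOR p = (q NAND r) XOR p
At p=0, q=1, r=1: circuit gives 0, formula gives 1.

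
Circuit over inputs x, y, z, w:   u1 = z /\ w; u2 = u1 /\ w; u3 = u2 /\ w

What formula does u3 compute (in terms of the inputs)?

u1 = z /\ w
u2 = u1 /\ w = (z /\ w) /\ w
u3 = u2 /\ w = ((z /\ w) /\ w) /\ w

((z /\ w) /\ w) /\ w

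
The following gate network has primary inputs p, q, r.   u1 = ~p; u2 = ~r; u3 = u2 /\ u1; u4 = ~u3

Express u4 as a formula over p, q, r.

~(~r /\ ~p)

u1 = ~p
u2 = ~r
u3 = u2 /\ u1 = ~r /\ ~p
u4 = ~u3 = ~(~r /\ ~p)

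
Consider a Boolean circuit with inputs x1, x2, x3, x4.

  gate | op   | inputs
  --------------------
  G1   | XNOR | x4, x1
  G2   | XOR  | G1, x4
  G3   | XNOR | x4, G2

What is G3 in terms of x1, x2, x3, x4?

x4 XNOR ((x4 XNOR x1) XOR x4)

G1 = x4 XNOR x1
G2 = G1 XOR x4 = (x4 XNOR x1) XOR x4
G3 = x4 XNOR G2 = x4 XNOR ((x4 XNOR x1) XOR x4)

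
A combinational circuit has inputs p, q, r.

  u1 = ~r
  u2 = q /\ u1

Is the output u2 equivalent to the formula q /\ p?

u1 = ~r
u2 = q /\ u1 = q /\ ~r
At p=0, q=1, r=0: circuit gives 1, formula gives 0.

No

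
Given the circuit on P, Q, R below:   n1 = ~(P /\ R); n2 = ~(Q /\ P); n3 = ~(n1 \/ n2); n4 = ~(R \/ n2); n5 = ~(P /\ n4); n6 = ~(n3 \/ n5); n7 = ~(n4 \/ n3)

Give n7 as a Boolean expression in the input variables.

n1 = ~(P /\ R)
n2 = ~(Q /\ P)
n3 = ~(n1 \/ n2) = ~((~(P /\ R)) \/ (~(Q /\ P)))
n4 = ~(R \/ n2) = ~(R \/ (~(Q /\ P)))
n7 = ~(n4 \/ n3) = ~((~(R \/ (~(Q /\ P)))) \/ (~((~(P /\ R)) \/ (~(Q /\ P)))))

~((~(R \/ (~(Q /\ P)))) \/ (~((~(P /\ R)) \/ (~(Q /\ P)))))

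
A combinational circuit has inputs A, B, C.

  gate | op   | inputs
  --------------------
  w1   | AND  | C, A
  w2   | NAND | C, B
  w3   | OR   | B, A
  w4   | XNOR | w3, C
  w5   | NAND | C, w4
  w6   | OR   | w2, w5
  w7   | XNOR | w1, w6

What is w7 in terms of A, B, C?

w1 = C AND A
w2 = C NAND B
w3 = B OR A
w4 = w3 XNOR C = (B OR A) XNOR C
w5 = C NAND w4 = C NAND ((B OR A) XNOR C)
w6 = w2 OR w5 = (C NAND B) OR (C NAND ((B OR A) XNOR C))
w7 = w1 XNOR w6 = (C AND A) XNOR ((C NAND B) OR (C NAND ((B OR A) XNOR C)))

(C AND A) XNOR ((C NAND B) OR (C NAND ((B OR A) XNOR C)))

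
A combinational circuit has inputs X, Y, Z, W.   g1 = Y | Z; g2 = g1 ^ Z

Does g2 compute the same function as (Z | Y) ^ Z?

Yes

g1 = Y | Z
g2 = g1 ^ Z = (Y | Z) ^ Z
At X=0, Y=0, Z=0, W=0: circuit gives 0, formula gives 0.
At X=0, Y=1, Z=0, W=0: circuit gives 1, formula gives 1.
Agrees on all 16 inputs.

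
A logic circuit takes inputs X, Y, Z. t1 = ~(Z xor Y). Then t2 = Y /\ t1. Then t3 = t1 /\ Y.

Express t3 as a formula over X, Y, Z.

t1 = ~(Z xor Y)
t3 = t1 /\ Y = (~(Z xor Y)) /\ Y

(~(Z xor Y)) /\ Y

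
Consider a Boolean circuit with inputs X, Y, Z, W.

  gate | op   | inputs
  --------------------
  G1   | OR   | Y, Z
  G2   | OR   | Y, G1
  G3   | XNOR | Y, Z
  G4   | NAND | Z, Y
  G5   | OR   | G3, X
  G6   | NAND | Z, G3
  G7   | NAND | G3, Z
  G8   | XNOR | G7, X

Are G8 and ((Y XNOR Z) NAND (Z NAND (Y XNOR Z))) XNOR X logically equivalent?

G3 = Y XNOR Z
G7 = G3 NAND Z = (Y XNOR Z) NAND Z
G8 = G7 XNOR X = ((Y XNOR Z) NAND Z) XNOR X
At X=0, Y=0, Z=0, W=0: circuit gives 0, formula gives 1.

No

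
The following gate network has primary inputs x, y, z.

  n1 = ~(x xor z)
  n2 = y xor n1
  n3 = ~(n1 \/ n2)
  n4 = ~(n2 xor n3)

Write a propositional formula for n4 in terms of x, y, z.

n1 = ~(x xor z)
n2 = y xor n1 = y xor (~(x xor z))
n3 = ~(n1 \/ n2) = ~((~(x xor z)) \/ (y xor (~(x xor z))))
n4 = ~(n2 xor n3) = ~((y xor (~(x xor z))) xor (~((~(x xor z)) \/ (y xor (~(x xor z))))))

~((y xor (~(x xor z))) xor (~((~(x xor z)) \/ (y xor (~(x xor z))))))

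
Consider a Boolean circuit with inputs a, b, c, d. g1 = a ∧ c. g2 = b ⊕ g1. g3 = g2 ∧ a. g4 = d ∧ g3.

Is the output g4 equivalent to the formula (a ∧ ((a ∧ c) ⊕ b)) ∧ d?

Yes

g1 = a ∧ c
g2 = b ⊕ g1 = b ⊕ (a ∧ c)
g3 = g2 ∧ a = (b ⊕ (a ∧ c)) ∧ a
g4 = d ∧ g3 = d ∧ ((b ⊕ (a ∧ c)) ∧ a)
At a=0, b=0, c=0, d=0: circuit gives 0, formula gives 0.
At a=1, b=0, c=1, d=1: circuit gives 1, formula gives 1.
Agrees on all 16 inputs.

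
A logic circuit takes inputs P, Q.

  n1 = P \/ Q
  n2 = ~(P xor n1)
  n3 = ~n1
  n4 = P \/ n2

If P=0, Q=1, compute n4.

0

n1 = 0 \/ 1 = 1
n2 = ~(0 xor 1) = 0
n4 = 0 \/ 0 = 0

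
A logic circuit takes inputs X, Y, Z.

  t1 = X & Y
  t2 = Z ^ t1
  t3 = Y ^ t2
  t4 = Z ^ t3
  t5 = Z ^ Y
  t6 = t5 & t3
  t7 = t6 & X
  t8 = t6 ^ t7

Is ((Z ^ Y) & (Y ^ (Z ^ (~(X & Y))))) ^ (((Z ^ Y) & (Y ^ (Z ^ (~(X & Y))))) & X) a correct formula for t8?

No

t1 = X & Y
t2 = Z ^ t1 = Z ^ (X & Y)
t3 = Y ^ t2 = Y ^ (Z ^ (X & Y))
t5 = Z ^ Y
t6 = t5 & t3 = (Z ^ Y) & (Y ^ (Z ^ (X & Y)))
t7 = t6 & X = ((Z ^ Y) & (Y ^ (Z ^ (X & Y)))) & X
t8 = t6 ^ t7 = ((Z ^ Y) & (Y ^ (Z ^ (X & Y)))) ^ (((Z ^ Y) & (Y ^ (Z ^ (X & Y)))) & X)
At X=0, Y=0, Z=1: circuit gives 1, formula gives 0.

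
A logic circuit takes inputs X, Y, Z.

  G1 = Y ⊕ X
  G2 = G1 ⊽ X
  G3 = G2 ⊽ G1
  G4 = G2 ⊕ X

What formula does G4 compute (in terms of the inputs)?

G1 = Y ⊕ X
G2 = G1 ⊽ X = (Y ⊕ X) ⊽ X
G4 = G2 ⊕ X = ((Y ⊕ X) ⊽ X) ⊕ X

((Y ⊕ X) ⊽ X) ⊕ X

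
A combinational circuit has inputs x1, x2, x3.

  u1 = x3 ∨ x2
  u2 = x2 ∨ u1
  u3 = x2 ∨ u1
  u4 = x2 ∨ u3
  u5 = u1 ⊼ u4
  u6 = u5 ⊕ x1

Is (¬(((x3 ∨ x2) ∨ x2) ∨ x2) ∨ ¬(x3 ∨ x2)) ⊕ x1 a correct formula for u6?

u1 = x3 ∨ x2
u3 = x2 ∨ u1 = x2 ∨ (x3 ∨ x2)
u4 = x2 ∨ u3 = x2 ∨ (x2 ∨ (x3 ∨ x2))
u5 = u1 ⊼ u4 = (x3 ∨ x2) ⊼ (x2 ∨ (x2 ∨ (x3 ∨ x2)))
u6 = u5 ⊕ x1 = ((x3 ∨ x2) ⊼ (x2 ∨ (x2 ∨ (x3 ∨ x2)))) ⊕ x1
At x1=0, x2=0, x3=1: circuit gives 0, formula gives 0.
At x1=0, x2=0, x3=0: circuit gives 1, formula gives 1.
Agrees on all 8 inputs.

Yes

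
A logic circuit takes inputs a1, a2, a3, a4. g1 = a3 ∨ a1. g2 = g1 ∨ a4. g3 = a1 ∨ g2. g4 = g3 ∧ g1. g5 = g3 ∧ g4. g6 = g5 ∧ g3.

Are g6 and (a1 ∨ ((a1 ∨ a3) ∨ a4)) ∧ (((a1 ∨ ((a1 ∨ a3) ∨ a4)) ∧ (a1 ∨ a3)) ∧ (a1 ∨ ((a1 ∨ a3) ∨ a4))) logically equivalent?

Yes

g1 = a3 ∨ a1
g2 = g1 ∨ a4 = (a3 ∨ a1) ∨ a4
g3 = a1 ∨ g2 = a1 ∨ ((a3 ∨ a1) ∨ a4)
g4 = g3 ∧ g1 = (a1 ∨ ((a3 ∨ a1) ∨ a4)) ∧ (a3 ∨ a1)
g5 = g3 ∧ g4 = (a1 ∨ ((a3 ∨ a1) ∨ a4)) ∧ ((a1 ∨ ((a3 ∨ a1) ∨ a4)) ∧ (a3 ∨ a1))
g6 = g5 ∧ g3 = ((a1 ∨ ((a3 ∨ a1) ∨ a4)) ∧ ((a1 ∨ ((a3 ∨ a1) ∨ a4)) ∧ (a3 ∨ a1))) ∧ (a1 ∨ ((a3 ∨ a1) ∨ a4))
At a1=0, a2=0, a3=0, a4=0: circuit gives 0, formula gives 0.
At a1=0, a2=0, a3=1, a4=0: circuit gives 1, formula gives 1.
Agrees on all 16 inputs.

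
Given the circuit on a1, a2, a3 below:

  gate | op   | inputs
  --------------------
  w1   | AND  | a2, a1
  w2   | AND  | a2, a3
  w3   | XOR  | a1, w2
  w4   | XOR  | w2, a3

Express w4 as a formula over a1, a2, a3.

w2 = a2 AND a3
w4 = w2 XOR a3 = (a2 AND a3) XOR a3

(a2 AND a3) XOR a3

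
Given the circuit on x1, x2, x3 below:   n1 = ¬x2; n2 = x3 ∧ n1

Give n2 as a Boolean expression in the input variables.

n1 = ¬x2
n2 = x3 ∧ n1 = x3 ∧ ¬x2

x3 ∧ ¬x2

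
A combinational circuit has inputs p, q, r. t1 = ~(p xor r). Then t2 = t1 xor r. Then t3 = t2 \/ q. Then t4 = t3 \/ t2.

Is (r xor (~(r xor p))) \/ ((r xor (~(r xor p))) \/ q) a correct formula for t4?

t1 = ~(p xor r)
t2 = t1 xor r = (~(p xor r)) xor r
t3 = t2 \/ q = ((~(p xor r)) xor r) \/ q
t4 = t3 \/ t2 = (((~(p xor r)) xor r) \/ q) \/ ((~(p xor r)) xor r)
At p=1, q=0, r=0: circuit gives 0, formula gives 0.
At p=0, q=0, r=0: circuit gives 1, formula gives 1.
Agrees on all 8 inputs.

Yes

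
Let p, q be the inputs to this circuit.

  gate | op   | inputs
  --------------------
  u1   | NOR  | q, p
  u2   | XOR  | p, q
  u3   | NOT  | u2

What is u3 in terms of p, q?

NOT (p XOR q)

u2 = p XOR q
u3 = NOT u2 = NOT (p XOR q)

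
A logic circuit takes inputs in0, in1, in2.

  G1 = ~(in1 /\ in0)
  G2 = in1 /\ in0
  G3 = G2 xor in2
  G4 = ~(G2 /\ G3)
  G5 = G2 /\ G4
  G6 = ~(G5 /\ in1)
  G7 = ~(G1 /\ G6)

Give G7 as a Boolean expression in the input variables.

~((~(in1 /\ in0)) /\ (~(((in1 /\ in0) /\ (~((in1 /\ in0) /\ ((in1 /\ in0) xor in2)))) /\ in1)))

G1 = ~(in1 /\ in0)
G2 = in1 /\ in0
G3 = G2 xor in2 = (in1 /\ in0) xor in2
G4 = ~(G2 /\ G3) = ~((in1 /\ in0) /\ ((in1 /\ in0) xor in2))
G5 = G2 /\ G4 = (in1 /\ in0) /\ (~((in1 /\ in0) /\ ((in1 /\ in0) xor in2)))
G6 = ~(G5 /\ in1) = ~(((in1 /\ in0) /\ (~((in1 /\ in0) /\ ((in1 /\ in0) xor in2)))) /\ in1)
G7 = ~(G1 /\ G6) = ~((~(in1 /\ in0)) /\ (~(((in1 /\ in0) /\ (~((in1 /\ in0) /\ ((in1 /\ in0) xor in2)))) /\ in1)))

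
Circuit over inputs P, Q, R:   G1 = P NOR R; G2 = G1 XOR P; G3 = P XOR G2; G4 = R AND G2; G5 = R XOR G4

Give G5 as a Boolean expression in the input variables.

G1 = P NOR R
G2 = G1 XOR P = (P NOR R) XOR P
G4 = R AND G2 = R AND ((P NOR R) XOR P)
G5 = R XOR G4 = R XOR (R AND ((P NOR R) XOR P))

R XOR (R AND ((P NOR R) XOR P))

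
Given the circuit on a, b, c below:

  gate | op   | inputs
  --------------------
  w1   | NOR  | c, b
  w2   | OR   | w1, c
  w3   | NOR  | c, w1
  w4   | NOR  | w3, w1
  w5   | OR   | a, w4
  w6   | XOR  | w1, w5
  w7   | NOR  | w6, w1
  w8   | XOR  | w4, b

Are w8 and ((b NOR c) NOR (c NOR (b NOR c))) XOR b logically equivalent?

w1 = c NOR b
w3 = c NOR w1 = c NOR (c NOR b)
w4 = w3 NOR w1 = (c NOR (c NOR b)) NOR (c NOR b)
w8 = w4 XOR b = ((c NOR (c NOR b)) NOR (c NOR b)) XOR b
At a=0, b=0, c=0: circuit gives 0, formula gives 0.
At a=0, b=0, c=1: circuit gives 1, formula gives 1.
Agrees on all 8 inputs.

Yes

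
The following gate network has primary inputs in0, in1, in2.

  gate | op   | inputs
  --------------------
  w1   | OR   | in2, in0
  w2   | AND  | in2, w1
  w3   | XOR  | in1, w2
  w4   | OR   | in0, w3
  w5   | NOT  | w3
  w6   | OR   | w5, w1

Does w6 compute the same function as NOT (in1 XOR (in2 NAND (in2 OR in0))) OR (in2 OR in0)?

w1 = in2 OR in0
w2 = in2 AND w1 = in2 AND (in2 OR in0)
w3 = in1 XOR w2 = in1 XOR (in2 AND (in2 OR in0))
w5 = NOT w3 = NOT (in1 XOR (in2 AND (in2 OR in0)))
w6 = w5 OR w1 = NOT (in1 XOR (in2 AND (in2 OR in0))) OR (in2 OR in0)
At in0=0, in1=0, in2=0: circuit gives 1, formula gives 0.

No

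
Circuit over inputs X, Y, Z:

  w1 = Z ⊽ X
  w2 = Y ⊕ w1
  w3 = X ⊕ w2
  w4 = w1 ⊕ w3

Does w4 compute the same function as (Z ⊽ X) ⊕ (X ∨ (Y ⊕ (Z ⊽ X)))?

No

w1 = Z ⊽ X
w2 = Y ⊕ w1 = Y ⊕ (Z ⊽ X)
w3 = X ⊕ w2 = X ⊕ (Y ⊕ (Z ⊽ X))
w4 = w1 ⊕ w3 = (Z ⊽ X) ⊕ (X ⊕ (Y ⊕ (Z ⊽ X)))
At X=1, Y=1, Z=0: circuit gives 0, formula gives 1.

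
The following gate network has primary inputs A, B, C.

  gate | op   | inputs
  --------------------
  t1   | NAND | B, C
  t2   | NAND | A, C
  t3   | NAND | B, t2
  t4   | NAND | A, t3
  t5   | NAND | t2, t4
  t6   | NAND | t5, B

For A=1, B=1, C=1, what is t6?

0

t2 = 1 NAND 1 = 0
t3 = 1 NAND 0 = 1
t4 = 1 NAND 1 = 0
t5 = 0 NAND 0 = 1
t6 = 1 NAND 1 = 0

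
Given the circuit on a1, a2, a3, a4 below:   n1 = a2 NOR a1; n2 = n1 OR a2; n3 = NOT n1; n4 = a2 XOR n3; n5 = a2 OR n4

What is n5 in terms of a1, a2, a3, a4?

a2 OR (a2 XOR NOT (a2 NOR a1))

n1 = a2 NOR a1
n3 = NOT n1 = NOT (a2 NOR a1)
n4 = a2 XOR n3 = a2 XOR NOT (a2 NOR a1)
n5 = a2 OR n4 = a2 OR (a2 XOR NOT (a2 NOR a1))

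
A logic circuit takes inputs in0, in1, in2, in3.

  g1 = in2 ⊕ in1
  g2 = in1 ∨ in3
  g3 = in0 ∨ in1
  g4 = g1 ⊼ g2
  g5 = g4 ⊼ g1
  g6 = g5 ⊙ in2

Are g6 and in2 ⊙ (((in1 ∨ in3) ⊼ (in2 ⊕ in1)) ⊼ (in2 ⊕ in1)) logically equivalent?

g1 = in2 ⊕ in1
g2 = in1 ∨ in3
g4 = g1 ⊼ g2 = (in2 ⊕ in1) ⊼ (in1 ∨ in3)
g5 = g4 ⊼ g1 = ((in2 ⊕ in1) ⊼ (in1 ∨ in3)) ⊼ (in2 ⊕ in1)
g6 = g5 ⊙ in2 = (((in2 ⊕ in1) ⊼ (in1 ∨ in3)) ⊼ (in2 ⊕ in1)) ⊙ in2
At in0=0, in1=0, in2=0, in3=0: circuit gives 0, formula gives 0.
At in0=0, in1=0, in2=1, in3=1: circuit gives 1, formula gives 1.
Agrees on all 16 inputs.

Yes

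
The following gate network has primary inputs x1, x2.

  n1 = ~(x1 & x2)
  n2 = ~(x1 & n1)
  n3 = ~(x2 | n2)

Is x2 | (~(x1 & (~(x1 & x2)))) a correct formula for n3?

No

n1 = ~(x1 & x2)
n2 = ~(x1 & n1) = ~(x1 & (~(x1 & x2)))
n3 = ~(x2 | n2) = ~(x2 | (~(x1 & (~(x1 & x2)))))
At x1=0, x2=0: circuit gives 0, formula gives 1.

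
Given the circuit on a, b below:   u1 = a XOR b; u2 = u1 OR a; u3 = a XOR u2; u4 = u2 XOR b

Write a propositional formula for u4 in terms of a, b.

u1 = a XOR b
u2 = u1 OR a = (a XOR b) OR a
u4 = u2 XOR b = ((a XOR b) OR a) XOR b

((a XOR b) OR a) XOR b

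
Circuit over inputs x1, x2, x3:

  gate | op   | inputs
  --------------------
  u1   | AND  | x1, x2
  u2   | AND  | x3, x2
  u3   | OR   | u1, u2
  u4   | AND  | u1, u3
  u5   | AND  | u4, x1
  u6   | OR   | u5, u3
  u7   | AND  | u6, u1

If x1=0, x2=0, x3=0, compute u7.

0

u1 = 0 AND 0 = 0
u2 = 0 AND 0 = 0
u3 = 0 OR 0 = 0
u4 = 0 AND 0 = 0
u5 = 0 AND 0 = 0
u6 = 0 OR 0 = 0
u7 = 0 AND 0 = 0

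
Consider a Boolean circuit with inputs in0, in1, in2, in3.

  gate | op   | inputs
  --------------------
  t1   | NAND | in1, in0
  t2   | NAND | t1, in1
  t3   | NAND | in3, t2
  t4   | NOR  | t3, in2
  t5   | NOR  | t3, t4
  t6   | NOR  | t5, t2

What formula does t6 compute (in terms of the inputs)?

t1 = in1 NAND in0
t2 = t1 NAND in1 = (in1 NAND in0) NAND in1
t3 = in3 NAND t2 = in3 NAND ((in1 NAND in0) NAND in1)
t4 = t3 NOR in2 = (in3 NAND ((in1 NAND in0) NAND in1)) NOR in2
t5 = t3 NOR t4 = (in3 NAND ((in1 NAND in0) NAND in1)) NOR ((in3 NAND ((in1 NAND in0) NAND in1)) NOR in2)
t6 = t5 NOR t2 = ((in3 NAND ((in1 NAND in0) NAND in1)) NOR ((in3 NAND ((in1 NAND in0) NAND in1)) NOR in2)) NOR ((in1 NAND in0) NAND in1)

((in3 NAND ((in1 NAND in0) NAND in1)) NOR ((in3 NAND ((in1 NAND in0) NAND in1)) NOR in2)) NOR ((in1 NAND in0) NAND in1)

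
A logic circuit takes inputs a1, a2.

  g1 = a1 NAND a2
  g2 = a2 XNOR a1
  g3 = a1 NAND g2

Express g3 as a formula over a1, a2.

a1 NAND (a2 XNOR a1)

g2 = a2 XNOR a1
g3 = a1 NAND g2 = a1 NAND (a2 XNOR a1)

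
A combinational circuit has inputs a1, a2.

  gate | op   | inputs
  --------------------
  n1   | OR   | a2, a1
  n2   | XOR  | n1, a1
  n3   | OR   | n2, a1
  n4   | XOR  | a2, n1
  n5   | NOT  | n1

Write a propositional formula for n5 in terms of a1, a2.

n1 = a2 OR a1
n5 = NOT n1 = NOT (a2 OR a1)

NOT (a2 OR a1)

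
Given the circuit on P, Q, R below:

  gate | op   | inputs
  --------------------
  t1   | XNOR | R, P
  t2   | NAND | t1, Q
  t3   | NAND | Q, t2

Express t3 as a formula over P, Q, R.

t1 = R XNOR P
t2 = t1 NAND Q = (R XNOR P) NAND Q
t3 = Q NAND t2 = Q NAND ((R XNOR P) NAND Q)

Q NAND ((R XNOR P) NAND Q)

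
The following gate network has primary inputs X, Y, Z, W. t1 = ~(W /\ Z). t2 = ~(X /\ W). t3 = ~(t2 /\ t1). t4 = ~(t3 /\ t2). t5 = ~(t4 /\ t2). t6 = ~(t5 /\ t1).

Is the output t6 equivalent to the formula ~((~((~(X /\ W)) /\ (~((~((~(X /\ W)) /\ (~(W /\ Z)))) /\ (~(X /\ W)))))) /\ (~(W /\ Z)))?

Yes

t1 = ~(W /\ Z)
t2 = ~(X /\ W)
t3 = ~(t2 /\ t1) = ~((~(X /\ W)) /\ (~(W /\ Z)))
t4 = ~(t3 /\ t2) = ~((~((~(X /\ W)) /\ (~(W /\ Z)))) /\ (~(X /\ W)))
t5 = ~(t4 /\ t2) = ~((~((~((~(X /\ W)) /\ (~(W /\ Z)))) /\ (~(X /\ W)))) /\ (~(X /\ W)))
t6 = ~(t5 /\ t1) = ~((~((~((~((~(X /\ W)) /\ (~(W /\ Z)))) /\ (~(X /\ W)))) /\ (~(X /\ W)))) /\ (~(W /\ Z)))
At X=1, Y=0, Z=0, W=1: circuit gives 0, formula gives 0.
At X=0, Y=0, Z=0, W=0: circuit gives 1, formula gives 1.
Agrees on all 16 inputs.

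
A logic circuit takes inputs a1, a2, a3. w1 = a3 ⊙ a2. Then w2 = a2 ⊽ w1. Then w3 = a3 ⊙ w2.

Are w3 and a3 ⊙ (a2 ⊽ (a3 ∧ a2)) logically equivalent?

No

w1 = a3 ⊙ a2
w2 = a2 ⊽ w1 = a2 ⊽ (a3 ⊙ a2)
w3 = a3 ⊙ w2 = a3 ⊙ (a2 ⊽ (a3 ⊙ a2))
At a1=0, a2=0, a3=0: circuit gives 1, formula gives 0.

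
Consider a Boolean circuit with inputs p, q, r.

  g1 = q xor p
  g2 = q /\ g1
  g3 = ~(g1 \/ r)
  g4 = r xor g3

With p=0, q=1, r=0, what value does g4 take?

g1 = 1 xor 0 = 1
g3 = ~(1 \/ 0) = 0
g4 = 0 xor 0 = 0

0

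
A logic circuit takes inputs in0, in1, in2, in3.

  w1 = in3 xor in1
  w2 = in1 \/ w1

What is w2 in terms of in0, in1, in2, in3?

w1 = in3 xor in1
w2 = in1 \/ w1 = in1 \/ (in3 xor in1)

in1 \/ (in3 xor in1)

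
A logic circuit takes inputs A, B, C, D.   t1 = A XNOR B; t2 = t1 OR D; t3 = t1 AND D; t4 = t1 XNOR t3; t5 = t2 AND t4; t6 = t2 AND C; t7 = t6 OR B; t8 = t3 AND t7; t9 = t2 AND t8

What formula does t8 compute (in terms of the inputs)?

t1 = A XNOR B
t2 = t1 OR D = (A XNOR B) OR D
t3 = t1 AND D = (A XNOR B) AND D
t6 = t2 AND C = ((A XNOR B) OR D) AND C
t7 = t6 OR B = (((A XNOR B) OR D) AND C) OR B
t8 = t3 AND t7 = ((A XNOR B) AND D) AND ((((A XNOR B) OR D) AND C) OR B)

((A XNOR B) AND D) AND ((((A XNOR B) OR D) AND C) OR B)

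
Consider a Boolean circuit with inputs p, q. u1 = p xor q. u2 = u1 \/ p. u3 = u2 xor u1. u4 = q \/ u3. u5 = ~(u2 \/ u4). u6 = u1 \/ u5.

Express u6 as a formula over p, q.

(p xor q) \/ (~(((p xor q) \/ p) \/ (q \/ (((p xor q) \/ p) xor (p xor q)))))

u1 = p xor q
u2 = u1 \/ p = (p xor q) \/ p
u3 = u2 xor u1 = ((p xor q) \/ p) xor (p xor q)
u4 = q \/ u3 = q \/ (((p xor q) \/ p) xor (p xor q))
u5 = ~(u2 \/ u4) = ~(((p xor q) \/ p) \/ (q \/ (((p xor q) \/ p) xor (p xor q))))
u6 = u1 \/ u5 = (p xor q) \/ (~(((p xor q) \/ p) \/ (q \/ (((p xor q) \/ p) xor (p xor q)))))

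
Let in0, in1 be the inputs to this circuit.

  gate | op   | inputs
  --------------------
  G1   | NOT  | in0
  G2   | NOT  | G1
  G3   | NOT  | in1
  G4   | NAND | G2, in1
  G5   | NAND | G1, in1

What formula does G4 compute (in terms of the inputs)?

NOT NOT in0 NAND in1

G1 = NOT in0
G2 = NOT G1 = NOT NOT in0
G4 = G2 NAND in1 = NOT NOT in0 NAND in1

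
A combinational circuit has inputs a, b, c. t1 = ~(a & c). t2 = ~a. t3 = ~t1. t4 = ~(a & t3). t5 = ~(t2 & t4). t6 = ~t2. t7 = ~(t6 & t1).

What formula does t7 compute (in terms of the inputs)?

t1 = ~(a & c)
t2 = ~a
t6 = ~t2 = ~~a
t7 = ~(t6 & t1) = ~(~~a & (~(a & c)))

~(~~a & (~(a & c)))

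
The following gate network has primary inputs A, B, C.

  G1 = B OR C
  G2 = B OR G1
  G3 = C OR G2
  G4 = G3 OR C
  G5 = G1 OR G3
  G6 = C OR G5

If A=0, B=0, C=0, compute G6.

0

G1 = 0 OR 0 = 0
G2 = 0 OR 0 = 0
G3 = 0 OR 0 = 0
G5 = 0 OR 0 = 0
G6 = 0 OR 0 = 0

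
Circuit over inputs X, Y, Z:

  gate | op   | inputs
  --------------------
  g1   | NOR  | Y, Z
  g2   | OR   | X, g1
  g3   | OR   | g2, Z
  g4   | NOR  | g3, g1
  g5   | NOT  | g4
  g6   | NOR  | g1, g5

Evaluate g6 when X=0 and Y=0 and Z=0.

g1 = 0 NOR 0 = 1
g2 = 0 OR 1 = 1
g3 = 1 OR 0 = 1
g4 = 1 NOR 1 = 0
g5 = NOT 0 = 1
g6 = 1 NOR 1 = 0

0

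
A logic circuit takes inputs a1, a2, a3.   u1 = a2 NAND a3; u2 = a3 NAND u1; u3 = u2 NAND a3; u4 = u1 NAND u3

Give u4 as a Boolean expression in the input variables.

u1 = a2 NAND a3
u2 = a3 NAND u1 = a3 NAND (a2 NAND a3)
u3 = u2 NAND a3 = (a3 NAND (a2 NAND a3)) NAND a3
u4 = u1 NAND u3 = (a2 NAND a3) NAND ((a3 NAND (a2 NAND a3)) NAND a3)

(a2 NAND a3) NAND ((a3 NAND (a2 NAND a3)) NAND a3)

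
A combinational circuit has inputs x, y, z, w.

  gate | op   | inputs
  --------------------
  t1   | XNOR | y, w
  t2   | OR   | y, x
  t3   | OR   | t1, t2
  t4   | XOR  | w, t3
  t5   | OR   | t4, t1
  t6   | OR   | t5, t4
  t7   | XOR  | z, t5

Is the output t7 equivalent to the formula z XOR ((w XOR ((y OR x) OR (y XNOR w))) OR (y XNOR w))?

Yes

t1 = y XNOR w
t2 = y OR x
t3 = t1 OR t2 = (y XNOR w) OR (y OR x)
t4 = w XOR t3 = w XOR ((y XNOR w) OR (y OR x))
t5 = t4 OR t1 = (w XOR ((y XNOR w) OR (y OR x))) OR (y XNOR w)
t7 = z XOR t5 = z XOR ((w XOR ((y XNOR w) OR (y OR x))) OR (y XNOR w))
At x=0, y=0, z=1, w=0: circuit gives 0, formula gives 0.
At x=0, y=0, z=0, w=0: circuit gives 1, formula gives 1.
Agrees on all 16 inputs.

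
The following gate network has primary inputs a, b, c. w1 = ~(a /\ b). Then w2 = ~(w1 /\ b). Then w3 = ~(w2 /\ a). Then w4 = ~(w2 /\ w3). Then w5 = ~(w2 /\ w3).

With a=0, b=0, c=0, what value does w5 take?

0

w1 = ~(0 /\ 0) = 1
w2 = ~(1 /\ 0) = 1
w3 = ~(1 /\ 0) = 1
w5 = ~(1 /\ 1) = 0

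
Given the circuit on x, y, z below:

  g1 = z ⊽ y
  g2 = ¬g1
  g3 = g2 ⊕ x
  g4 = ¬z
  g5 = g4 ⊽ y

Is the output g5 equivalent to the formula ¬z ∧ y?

g4 = ¬z
g5 = g4 ⊽ y = ¬z ⊽ y
At x=0, y=0, z=1: circuit gives 1, formula gives 0.

No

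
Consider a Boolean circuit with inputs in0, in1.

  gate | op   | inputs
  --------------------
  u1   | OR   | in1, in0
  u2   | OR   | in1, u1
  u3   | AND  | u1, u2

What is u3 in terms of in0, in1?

(in1 OR in0) AND (in1 OR (in1 OR in0))

u1 = in1 OR in0
u2 = in1 OR u1 = in1 OR (in1 OR in0)
u3 = u1 AND u2 = (in1 OR in0) AND (in1 OR (in1 OR in0))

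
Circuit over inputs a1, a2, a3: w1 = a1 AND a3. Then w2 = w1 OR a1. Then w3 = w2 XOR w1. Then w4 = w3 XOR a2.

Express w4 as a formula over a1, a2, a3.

(((a1 AND a3) OR a1) XOR (a1 AND a3)) XOR a2

w1 = a1 AND a3
w2 = w1 OR a1 = (a1 AND a3) OR a1
w3 = w2 XOR w1 = ((a1 AND a3) OR a1) XOR (a1 AND a3)
w4 = w3 XOR a2 = (((a1 AND a3) OR a1) XOR (a1 AND a3)) XOR a2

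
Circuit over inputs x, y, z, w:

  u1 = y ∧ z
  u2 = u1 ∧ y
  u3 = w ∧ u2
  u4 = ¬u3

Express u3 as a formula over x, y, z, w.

u1 = y ∧ z
u2 = u1 ∧ y = (y ∧ z) ∧ y
u3 = w ∧ u2 = w ∧ ((y ∧ z) ∧ y)

w ∧ ((y ∧ z) ∧ y)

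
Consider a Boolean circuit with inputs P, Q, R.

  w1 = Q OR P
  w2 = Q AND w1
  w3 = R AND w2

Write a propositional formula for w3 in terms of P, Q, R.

w1 = Q OR P
w2 = Q AND w1 = Q AND (Q OR P)
w3 = R AND w2 = R AND (Q AND (Q OR P))

R AND (Q AND (Q OR P))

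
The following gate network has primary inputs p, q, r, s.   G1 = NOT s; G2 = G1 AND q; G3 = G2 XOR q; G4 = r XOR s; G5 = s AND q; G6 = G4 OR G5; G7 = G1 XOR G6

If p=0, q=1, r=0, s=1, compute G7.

1

G1 = NOT 1 = 0
G4 = 0 XOR 1 = 1
G5 = 1 AND 1 = 1
G6 = 1 OR 1 = 1
G7 = 0 XOR 1 = 1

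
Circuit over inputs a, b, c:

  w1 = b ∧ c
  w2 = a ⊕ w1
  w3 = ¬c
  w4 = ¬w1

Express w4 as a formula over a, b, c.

w1 = b ∧ c
w4 = ¬w1 = ¬(b ∧ c)

¬(b ∧ c)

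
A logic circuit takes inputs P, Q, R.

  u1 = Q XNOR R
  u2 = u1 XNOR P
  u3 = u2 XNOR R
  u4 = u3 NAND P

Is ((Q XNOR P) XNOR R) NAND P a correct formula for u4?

u1 = Q XNOR R
u2 = u1 XNOR P = (Q XNOR R) XNOR P
u3 = u2 XNOR R = ((Q XNOR R) XNOR P) XNOR R
u4 = u3 NAND P = (((Q XNOR R) XNOR P) XNOR R) NAND P
At P=1, Q=0, R=0: circuit gives 1, formula gives 0.

No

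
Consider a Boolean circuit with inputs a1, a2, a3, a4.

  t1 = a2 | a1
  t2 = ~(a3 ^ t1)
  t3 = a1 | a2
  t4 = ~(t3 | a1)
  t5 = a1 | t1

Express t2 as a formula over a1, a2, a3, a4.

t1 = a2 | a1
t2 = ~(a3 ^ t1) = ~(a3 ^ (a2 | a1))

~(a3 ^ (a2 | a1))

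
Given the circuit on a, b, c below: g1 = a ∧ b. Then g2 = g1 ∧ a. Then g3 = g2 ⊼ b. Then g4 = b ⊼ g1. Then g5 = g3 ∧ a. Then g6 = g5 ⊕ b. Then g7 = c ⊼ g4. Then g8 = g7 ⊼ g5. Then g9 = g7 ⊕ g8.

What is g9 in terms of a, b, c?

(c ⊼ (b ⊼ (a ∧ b))) ⊕ ((c ⊼ (b ⊼ (a ∧ b))) ⊼ ((((a ∧ b) ∧ a) ⊼ b) ∧ a))

g1 = a ∧ b
g2 = g1 ∧ a = (a ∧ b) ∧ a
g3 = g2 ⊼ b = ((a ∧ b) ∧ a) ⊼ b
g4 = b ⊼ g1 = b ⊼ (a ∧ b)
g5 = g3 ∧ a = (((a ∧ b) ∧ a) ⊼ b) ∧ a
g7 = c ⊼ g4 = c ⊼ (b ⊼ (a ∧ b))
g8 = g7 ⊼ g5 = (c ⊼ (b ⊼ (a ∧ b))) ⊼ ((((a ∧ b) ∧ a) ⊼ b) ∧ a)
g9 = g7 ⊕ g8 = (c ⊼ (b ⊼ (a ∧ b))) ⊕ ((c ⊼ (b ⊼ (a ∧ b))) ⊼ ((((a ∧ b) ∧ a) ⊼ b) ∧ a))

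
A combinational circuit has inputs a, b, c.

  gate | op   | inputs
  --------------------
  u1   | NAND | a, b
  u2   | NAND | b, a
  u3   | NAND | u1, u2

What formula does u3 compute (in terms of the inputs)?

u1 = a NAND b
u2 = b NAND a
u3 = u1 NAND u2 = (a NAND b) NAND (b NAND a)

(a NAND b) NAND (b NAND a)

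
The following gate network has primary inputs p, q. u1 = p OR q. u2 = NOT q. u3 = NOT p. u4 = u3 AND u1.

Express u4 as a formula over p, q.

NOT p AND (p OR q)

u1 = p OR q
u3 = NOT p
u4 = u3 AND u1 = NOT p AND (p OR q)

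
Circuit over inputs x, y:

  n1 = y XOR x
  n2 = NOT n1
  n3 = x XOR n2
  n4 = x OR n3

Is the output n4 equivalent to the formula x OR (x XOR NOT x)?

n1 = y XOR x
n2 = NOT n1 = NOT (y XOR x)
n3 = x XOR n2 = x XOR NOT (y XOR x)
n4 = x OR n3 = x OR (x XOR NOT (y XOR x))
At x=0, y=1: circuit gives 0, formula gives 1.

No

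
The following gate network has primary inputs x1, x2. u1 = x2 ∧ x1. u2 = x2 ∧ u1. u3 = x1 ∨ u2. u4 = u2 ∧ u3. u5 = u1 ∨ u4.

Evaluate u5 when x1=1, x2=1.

1

u1 = 1 ∧ 1 = 1
u2 = 1 ∧ 1 = 1
u3 = 1 ∨ 1 = 1
u4 = 1 ∧ 1 = 1
u5 = 1 ∨ 1 = 1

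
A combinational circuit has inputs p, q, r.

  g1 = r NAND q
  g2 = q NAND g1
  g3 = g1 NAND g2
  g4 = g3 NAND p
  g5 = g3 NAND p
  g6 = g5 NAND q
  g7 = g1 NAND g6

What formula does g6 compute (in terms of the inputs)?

g1 = r NAND q
g2 = q NAND g1 = q NAND (r NAND q)
g3 = g1 NAND g2 = (r NAND q) NAND (q NAND (r NAND q))
g5 = g3 NAND p = ((r NAND q) NAND (q NAND (r NAND q))) NAND p
g6 = g5 NAND q = (((r NAND q) NAND (q NAND (r NAND q))) NAND p) NAND q

(((r NAND q) NAND (q NAND (r NAND q))) NAND p) NAND q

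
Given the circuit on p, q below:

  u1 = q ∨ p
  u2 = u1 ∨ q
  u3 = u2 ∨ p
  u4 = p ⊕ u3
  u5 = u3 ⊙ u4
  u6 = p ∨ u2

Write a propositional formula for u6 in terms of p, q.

p ∨ ((q ∨ p) ∨ q)

u1 = q ∨ p
u2 = u1 ∨ q = (q ∨ p) ∨ q
u6 = p ∨ u2 = p ∨ ((q ∨ p) ∨ q)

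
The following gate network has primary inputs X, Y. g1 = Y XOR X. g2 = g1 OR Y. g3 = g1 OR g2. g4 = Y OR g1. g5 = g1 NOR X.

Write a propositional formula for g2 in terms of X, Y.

g1 = Y XOR X
g2 = g1 OR Y = (Y XOR X) OR Y

(Y XOR X) OR Y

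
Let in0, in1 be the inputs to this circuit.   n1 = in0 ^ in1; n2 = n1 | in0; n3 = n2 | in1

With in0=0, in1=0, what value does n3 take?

0

n1 = 0 ^ 0 = 0
n2 = 0 | 0 = 0
n3 = 0 | 0 = 0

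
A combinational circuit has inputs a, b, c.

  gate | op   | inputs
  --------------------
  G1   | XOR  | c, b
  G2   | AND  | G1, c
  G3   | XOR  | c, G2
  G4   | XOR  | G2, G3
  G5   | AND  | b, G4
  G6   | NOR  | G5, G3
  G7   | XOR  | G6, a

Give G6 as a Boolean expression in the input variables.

(b AND (((c XOR b) AND c) XOR (c XOR ((c XOR b) AND c)))) NOR (c XOR ((c XOR b) AND c))

G1 = c XOR b
G2 = G1 AND c = (c XOR b) AND c
G3 = c XOR G2 = c XOR ((c XOR b) AND c)
G4 = G2 XOR G3 = ((c XOR b) AND c) XOR (c XOR ((c XOR b) AND c))
G5 = b AND G4 = b AND (((c XOR b) AND c) XOR (c XOR ((c XOR b) AND c)))
G6 = G5 NOR G3 = (b AND (((c XOR b) AND c) XOR (c XOR ((c XOR b) AND c)))) NOR (c XOR ((c XOR b) AND c))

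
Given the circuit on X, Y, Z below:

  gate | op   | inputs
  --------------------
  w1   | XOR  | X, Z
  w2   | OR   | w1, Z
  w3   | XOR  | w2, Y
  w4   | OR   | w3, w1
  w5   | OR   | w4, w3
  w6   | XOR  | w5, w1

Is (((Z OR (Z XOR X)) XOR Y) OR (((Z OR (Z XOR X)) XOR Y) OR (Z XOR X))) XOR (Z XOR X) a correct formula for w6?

w1 = X XOR Z
w2 = w1 OR Z = (X XOR Z) OR Z
w3 = w2 XOR Y = ((X XOR Z) OR Z) XOR Y
w4 = w3 OR w1 = (((X XOR Z) OR Z) XOR Y) OR (X XOR Z)
w5 = w4 OR w3 = ((((X XOR Z) OR Z) XOR Y) OR (X XOR Z)) OR (((X XOR Z) OR Z) XOR Y)
w6 = w5 XOR w1 = (((((X XOR Z) OR Z) XOR Y) OR (X XOR Z)) OR (((X XOR Z) OR Z) XOR Y)) XOR (X XOR Z)
At X=0, Y=0, Z=0: circuit gives 0, formula gives 0.
At X=0, Y=1, Z=0: circuit gives 1, formula gives 1.
Agrees on all 8 inputs.

Yes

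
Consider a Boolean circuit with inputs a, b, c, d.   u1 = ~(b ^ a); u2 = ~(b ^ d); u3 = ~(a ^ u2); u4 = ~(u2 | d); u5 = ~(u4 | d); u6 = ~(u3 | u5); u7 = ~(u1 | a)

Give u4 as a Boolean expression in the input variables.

u2 = ~(b ^ d)
u4 = ~(u2 | d) = ~((~(b ^ d)) | d)

~((~(b ^ d)) | d)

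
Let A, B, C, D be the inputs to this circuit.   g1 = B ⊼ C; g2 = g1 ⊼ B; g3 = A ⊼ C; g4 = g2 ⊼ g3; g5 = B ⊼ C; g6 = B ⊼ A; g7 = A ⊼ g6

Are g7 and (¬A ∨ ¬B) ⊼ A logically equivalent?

Yes

g6 = B ⊼ A
g7 = A ⊼ g6 = A ⊼ (B ⊼ A)
At A=1, B=0, C=0, D=0: circuit gives 0, formula gives 0.
At A=0, B=0, C=0, D=0: circuit gives 1, formula gives 1.
Agrees on all 16 inputs.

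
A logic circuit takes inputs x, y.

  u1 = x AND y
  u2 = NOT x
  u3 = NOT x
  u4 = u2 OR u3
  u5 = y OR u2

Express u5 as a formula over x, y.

y OR NOT x

u2 = NOT x
u5 = y OR u2 = y OR NOT x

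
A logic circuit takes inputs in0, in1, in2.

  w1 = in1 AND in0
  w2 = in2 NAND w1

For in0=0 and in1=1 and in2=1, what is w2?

w1 = 1 AND 0 = 0
w2 = 1 NAND 0 = 1

1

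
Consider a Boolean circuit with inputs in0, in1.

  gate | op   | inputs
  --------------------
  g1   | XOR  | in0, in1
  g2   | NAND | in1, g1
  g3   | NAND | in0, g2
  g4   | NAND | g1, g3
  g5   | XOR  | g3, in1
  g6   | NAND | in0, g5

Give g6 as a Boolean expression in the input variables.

in0 NAND ((in0 NAND (in1 NAND (in0 XOR in1))) XOR in1)

g1 = in0 XOR in1
g2 = in1 NAND g1 = in1 NAND (in0 XOR in1)
g3 = in0 NAND g2 = in0 NAND (in1 NAND (in0 XOR in1))
g5 = g3 XOR in1 = (in0 NAND (in1 NAND (in0 XOR in1))) XOR in1
g6 = in0 NAND g5 = in0 NAND ((in0 NAND (in1 NAND (in0 XOR in1))) XOR in1)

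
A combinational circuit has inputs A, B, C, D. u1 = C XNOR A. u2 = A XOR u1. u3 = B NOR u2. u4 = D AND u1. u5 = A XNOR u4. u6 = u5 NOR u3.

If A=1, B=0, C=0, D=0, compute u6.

1

u1 = 0 XNOR 1 = 0
u2 = 1 XOR 0 = 1
u3 = 0 NOR 1 = 0
u4 = 0 AND 0 = 0
u5 = 1 XNOR 0 = 0
u6 = 0 NOR 0 = 1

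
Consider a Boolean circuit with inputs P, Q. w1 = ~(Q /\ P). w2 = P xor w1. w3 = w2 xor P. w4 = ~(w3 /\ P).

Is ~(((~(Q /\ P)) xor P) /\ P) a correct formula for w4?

No

w1 = ~(Q /\ P)
w2 = P xor w1 = P xor (~(Q /\ P))
w3 = w2 xor P = (P xor (~(Q /\ P))) xor P
w4 = ~(w3 /\ P) = ~(((P xor (~(Q /\ P))) xor P) /\ P)
At P=1, Q=0: circuit gives 0, formula gives 1.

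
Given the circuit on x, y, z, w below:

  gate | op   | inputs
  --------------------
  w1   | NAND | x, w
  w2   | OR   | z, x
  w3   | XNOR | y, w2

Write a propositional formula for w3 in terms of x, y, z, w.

w2 = z OR x
w3 = y XNOR w2 = y XNOR (z OR x)

y XNOR (z OR x)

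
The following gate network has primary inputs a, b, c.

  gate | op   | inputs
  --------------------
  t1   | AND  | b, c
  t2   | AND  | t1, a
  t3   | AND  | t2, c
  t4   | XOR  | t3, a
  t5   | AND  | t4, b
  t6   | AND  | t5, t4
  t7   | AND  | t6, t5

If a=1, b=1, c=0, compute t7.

1

t1 = 1 AND 0 = 0
t2 = 0 AND 1 = 0
t3 = 0 AND 0 = 0
t4 = 0 XOR 1 = 1
t5 = 1 AND 1 = 1
t6 = 1 AND 1 = 1
t7 = 1 AND 1 = 1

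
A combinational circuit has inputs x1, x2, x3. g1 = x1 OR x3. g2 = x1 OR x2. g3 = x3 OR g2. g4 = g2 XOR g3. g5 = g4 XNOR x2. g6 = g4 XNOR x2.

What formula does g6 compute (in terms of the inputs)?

((x1 OR x2) XOR (x3 OR (x1 OR x2))) XNOR x2

g2 = x1 OR x2
g3 = x3 OR g2 = x3 OR (x1 OR x2)
g4 = g2 XOR g3 = (x1 OR x2) XOR (x3 OR (x1 OR x2))
g6 = g4 XNOR x2 = ((x1 OR x2) XOR (x3 OR (x1 OR x2))) XNOR x2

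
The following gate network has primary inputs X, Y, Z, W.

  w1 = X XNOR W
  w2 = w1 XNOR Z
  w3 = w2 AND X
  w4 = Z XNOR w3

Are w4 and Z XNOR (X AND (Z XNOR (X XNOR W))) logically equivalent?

Yes

w1 = X XNOR W
w2 = w1 XNOR Z = (X XNOR W) XNOR Z
w3 = w2 AND X = ((X XNOR W) XNOR Z) AND X
w4 = Z XNOR w3 = Z XNOR (((X XNOR W) XNOR Z) AND X)
At X=0, Y=0, Z=1, W=0: circuit gives 0, formula gives 0.
At X=0, Y=0, Z=0, W=0: circuit gives 1, formula gives 1.
Agrees on all 16 inputs.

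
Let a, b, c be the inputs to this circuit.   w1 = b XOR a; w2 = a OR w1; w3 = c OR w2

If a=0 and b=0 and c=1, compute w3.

w1 = 0 XOR 0 = 0
w2 = 0 OR 0 = 0
w3 = 1 OR 0 = 1

1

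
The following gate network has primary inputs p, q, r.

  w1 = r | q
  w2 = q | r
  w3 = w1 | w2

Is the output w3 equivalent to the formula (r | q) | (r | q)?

w1 = r | q
w2 = q | r
w3 = w1 | w2 = (r | q) | (q | r)
At p=0, q=0, r=0: circuit gives 0, formula gives 0.
At p=0, q=0, r=1: circuit gives 1, formula gives 1.
Agrees on all 8 inputs.

Yes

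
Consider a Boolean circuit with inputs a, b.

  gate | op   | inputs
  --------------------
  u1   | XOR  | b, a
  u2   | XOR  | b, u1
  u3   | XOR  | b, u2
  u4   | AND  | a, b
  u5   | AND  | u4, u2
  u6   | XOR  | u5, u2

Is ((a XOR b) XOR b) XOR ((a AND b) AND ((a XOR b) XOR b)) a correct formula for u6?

u1 = b XOR a
u2 = b XOR u1 = b XOR (b XOR a)
u4 = a AND b
u5 = u4 AND u2 = (a AND b) AND (b XOR (b XOR a))
u6 = u5 XOR u2 = ((a AND b) AND (b XOR (b XOR a))) XOR (b XOR (b XOR a))
At a=0, b=0: circuit gives 0, formula gives 0.
At a=1, b=0: circuit gives 1, formula gives 1.
Agrees on all 4 inputs.

Yes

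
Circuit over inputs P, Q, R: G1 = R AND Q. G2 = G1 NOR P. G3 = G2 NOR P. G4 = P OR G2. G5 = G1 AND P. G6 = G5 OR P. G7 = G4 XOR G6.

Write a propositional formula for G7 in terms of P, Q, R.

(P OR ((R AND Q) NOR P)) XOR (((R AND Q) AND P) OR P)

G1 = R AND Q
G2 = G1 NOR P = (R AND Q) NOR P
G4 = P OR G2 = P OR ((R AND Q) NOR P)
G5 = G1 AND P = (R AND Q) AND P
G6 = G5 OR P = ((R AND Q) AND P) OR P
G7 = G4 XOR G6 = (P OR ((R AND Q) NOR P)) XOR (((R AND Q) AND P) OR P)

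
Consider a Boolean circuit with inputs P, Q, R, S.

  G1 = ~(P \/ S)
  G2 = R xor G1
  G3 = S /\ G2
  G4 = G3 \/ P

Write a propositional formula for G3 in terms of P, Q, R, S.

S /\ (R xor (~(P \/ S)))

G1 = ~(P \/ S)
G2 = R xor G1 = R xor (~(P \/ S))
G3 = S /\ G2 = S /\ (R xor (~(P \/ S)))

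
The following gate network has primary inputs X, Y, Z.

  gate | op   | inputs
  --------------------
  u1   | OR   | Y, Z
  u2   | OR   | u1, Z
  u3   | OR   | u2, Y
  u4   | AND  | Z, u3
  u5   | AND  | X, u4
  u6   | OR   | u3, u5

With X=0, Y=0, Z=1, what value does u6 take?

1

u1 = 0 OR 1 = 1
u2 = 1 OR 1 = 1
u3 = 1 OR 0 = 1
u4 = 1 AND 1 = 1
u5 = 0 AND 1 = 0
u6 = 1 OR 0 = 1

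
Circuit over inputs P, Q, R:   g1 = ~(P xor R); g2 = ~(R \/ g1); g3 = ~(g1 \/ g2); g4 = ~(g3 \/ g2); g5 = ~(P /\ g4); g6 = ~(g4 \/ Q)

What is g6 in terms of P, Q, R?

g1 = ~(P xor R)
g2 = ~(R \/ g1) = ~(R \/ (~(P xor R)))
g3 = ~(g1 \/ g2) = ~((~(P xor R)) \/ (~(R \/ (~(P xor R)))))
g4 = ~(g3 \/ g2) = ~((~((~(P xor R)) \/ (~(R \/ (~(P xor R)))))) \/ (~(R \/ (~(P xor R)))))
g6 = ~(g4 \/ Q) = ~((~((~((~(P xor R)) \/ (~(R \/ (~(P xor R)))))) \/ (~(R \/ (~(P xor R)))))) \/ Q)

~((~((~((~(P xor R)) \/ (~(R \/ (~(P xor R)))))) \/ (~(R \/ (~(P xor R)))))) \/ Q)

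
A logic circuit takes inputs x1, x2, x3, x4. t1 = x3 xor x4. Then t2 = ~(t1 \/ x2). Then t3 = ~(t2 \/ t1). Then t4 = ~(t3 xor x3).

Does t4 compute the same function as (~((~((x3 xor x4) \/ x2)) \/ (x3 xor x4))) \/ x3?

t1 = x3 xor x4
t2 = ~(t1 \/ x2) = ~((x3 xor x4) \/ x2)
t3 = ~(t2 \/ t1) = ~((~((x3 xor x4) \/ x2)) \/ (x3 xor x4))
t4 = ~(t3 xor x3) = ~((~((~((x3 xor x4) \/ x2)) \/ (x3 xor x4))) xor x3)
At x1=0, x2=0, x3=0, x4=0: circuit gives 1, formula gives 0.

No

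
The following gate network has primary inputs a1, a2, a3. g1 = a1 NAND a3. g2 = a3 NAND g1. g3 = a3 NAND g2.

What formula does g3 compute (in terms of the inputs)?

g1 = a1 NAND a3
g2 = a3 NAND g1 = a3 NAND (a1 NAND a3)
g3 = a3 NAND g2 = a3 NAND (a3 NAND (a1 NAND a3))

a3 NAND (a3 NAND (a1 NAND a3))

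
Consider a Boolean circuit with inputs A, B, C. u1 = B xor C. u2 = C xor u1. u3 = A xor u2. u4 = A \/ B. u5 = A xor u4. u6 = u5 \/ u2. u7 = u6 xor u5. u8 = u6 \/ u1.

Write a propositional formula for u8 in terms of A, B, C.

((A xor (A \/ B)) \/ (C xor (B xor C))) \/ (B xor C)

u1 = B xor C
u2 = C xor u1 = C xor (B xor C)
u4 = A \/ B
u5 = A xor u4 = A xor (A \/ B)
u6 = u5 \/ u2 = (A xor (A \/ B)) \/ (C xor (B xor C))
u8 = u6 \/ u1 = ((A xor (A \/ B)) \/ (C xor (B xor C))) \/ (B xor C)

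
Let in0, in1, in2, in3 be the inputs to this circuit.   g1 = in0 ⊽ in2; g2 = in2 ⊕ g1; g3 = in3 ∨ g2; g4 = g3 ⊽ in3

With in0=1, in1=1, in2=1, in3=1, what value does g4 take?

0

g1 = 1 ⊽ 1 = 0
g2 = 1 ⊕ 0 = 1
g3 = 1 ∨ 1 = 1
g4 = 1 ⊽ 1 = 0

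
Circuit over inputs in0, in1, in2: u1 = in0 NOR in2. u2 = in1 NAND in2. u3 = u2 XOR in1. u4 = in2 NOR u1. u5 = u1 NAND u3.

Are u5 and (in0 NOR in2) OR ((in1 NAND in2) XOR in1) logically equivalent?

No

u1 = in0 NOR in2
u2 = in1 NAND in2
u3 = u2 XOR in1 = (in1 NAND in2) XOR in1
u5 = u1 NAND u3 = (in0 NOR in2) NAND ((in1 NAND in2) XOR in1)
At in0=0, in1=0, in2=0: circuit gives 0, formula gives 1.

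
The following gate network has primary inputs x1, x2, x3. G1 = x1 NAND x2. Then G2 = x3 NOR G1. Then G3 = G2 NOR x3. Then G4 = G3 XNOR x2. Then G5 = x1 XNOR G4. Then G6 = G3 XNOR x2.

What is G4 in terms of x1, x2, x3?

((x3 NOR (x1 NAND x2)) NOR x3) XNOR x2

G1 = x1 NAND x2
G2 = x3 NOR G1 = x3 NOR (x1 NAND x2)
G3 = G2 NOR x3 = (x3 NOR (x1 NAND x2)) NOR x3
G4 = G3 XNOR x2 = ((x3 NOR (x1 NAND x2)) NOR x3) XNOR x2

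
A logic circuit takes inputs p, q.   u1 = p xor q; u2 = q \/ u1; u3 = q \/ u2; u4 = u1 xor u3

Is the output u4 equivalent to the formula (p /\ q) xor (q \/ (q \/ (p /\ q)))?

No

u1 = p xor q
u2 = q \/ u1 = q \/ (p xor q)
u3 = q \/ u2 = q \/ (q \/ (p xor q))
u4 = u1 xor u3 = (p xor q) xor (q \/ (q \/ (p xor q)))
At p=0, q=1: circuit gives 0, formula gives 1.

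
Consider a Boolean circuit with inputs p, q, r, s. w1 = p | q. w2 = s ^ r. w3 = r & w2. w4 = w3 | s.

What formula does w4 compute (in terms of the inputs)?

w2 = s ^ r
w3 = r & w2 = r & (s ^ r)
w4 = w3 | s = (r & (s ^ r)) | s

(r & (s ^ r)) | s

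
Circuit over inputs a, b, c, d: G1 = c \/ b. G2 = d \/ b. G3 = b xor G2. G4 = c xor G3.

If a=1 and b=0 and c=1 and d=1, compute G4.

0

G2 = 1 \/ 0 = 1
G3 = 0 xor 1 = 1
G4 = 1 xor 1 = 0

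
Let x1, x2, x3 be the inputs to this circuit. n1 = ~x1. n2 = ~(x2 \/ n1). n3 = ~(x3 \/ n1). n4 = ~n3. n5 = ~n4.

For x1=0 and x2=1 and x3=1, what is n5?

0

n1 = ~0 = 1
n3 = ~(1 \/ 1) = 0
n4 = ~0 = 1
n5 = ~1 = 0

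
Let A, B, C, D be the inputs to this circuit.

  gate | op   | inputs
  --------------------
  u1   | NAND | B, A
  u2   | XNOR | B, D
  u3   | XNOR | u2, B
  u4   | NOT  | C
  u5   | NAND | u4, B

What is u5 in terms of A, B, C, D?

u4 = NOT C
u5 = u4 NAND B = NOT C NAND B

NOT C NAND B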